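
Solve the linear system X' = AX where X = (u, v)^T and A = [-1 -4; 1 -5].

u(t) = 2K_1e^(-3t) + 2K_2te^(-3t) + K_2e^(-3t), v(t) = K_1e^(-3t) + K_2te^(-3t)

Coefficient matrix A = [[-1, -4], [1, -5]].
Characteristic polynomial det(A - λI) = λ^2 + 6λ + 9 = 0.
Single eigenvalue λ = -3 with algebraic multiplicity 2.
Eigenvector v = (2,1); generalized eigenvector w with (A-λI)w=v is (1,0).
General solution: e^(-3t)[K_1·v + K_2·(t·v + w)].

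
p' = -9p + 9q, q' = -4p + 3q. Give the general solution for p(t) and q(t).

Coefficient matrix A = [[-9, 9], [-4, 3]].
Characteristic polynomial det(A - λI) = λ^2 + 6λ + 9 = 0.
Single eigenvalue λ = -3 with algebraic multiplicity 2.
Eigenvector v = (-3,-2); generalized eigenvector w with (A-λI)w=v is (2,1).
General solution: e^(-3t)[K_1·v + K_2·(t·v + w)].

p(t) = -3K_1e^(-3t) - 3K_2te^(-3t) + 2K_2e^(-3t), q(t) = -2K_1e^(-3t) - 2K_2te^(-3t) + K_2e^(-3t)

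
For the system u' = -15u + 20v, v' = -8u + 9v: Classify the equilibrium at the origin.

stable spiral

A = [[-15,20],[-8,9]]; det(A-λI) = λ^2 + 6λ + 25.
λ = -3 ± 4i: negative real part.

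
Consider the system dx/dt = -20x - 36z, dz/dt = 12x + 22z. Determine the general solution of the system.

Coefficient matrix A = [[-20, -36], [12, 22]].
Characteristic polynomial det(A - λI) = λ^2 - 2λ - 8 = 0.
Eigenvalues λ = -2, 4.
For λ=-2: (A-λI) row 1 is [-18, -36], so an eigenvector is (2, -1).
For λ=4: (A-λI) row 1 is [-24, -36], so an eigenvector is (3, -2).
General solution: C_1e^(-2t)(2,-1) + C_2e^(4t)(3,-2).

x(t) = 2C_1e^(-2t) + 3C_2e^(4t), z(t) = -C_1e^(-2t) - 2C_2e^(4t)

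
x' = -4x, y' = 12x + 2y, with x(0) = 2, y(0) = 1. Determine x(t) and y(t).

Coefficient matrix A = [[-4, 0], [12, 2]].
Characteristic polynomial det(A - λI) = λ^2 + 2λ - 8 = 0.
Eigenvalues λ = -4, 2.
For λ=-4: (A-λI) row 2 is [12, 6], so an eigenvector is (-1, 2).
For λ=2: (A-λI) row 1 is [-6, 0], so an eigenvector is (0, -1).
General solution: C_1e^(-4t)(-1,2) + C_2e^(2t)(0,-1).
Applying x(0)=2, y(0)=1 gives C_1=-2, C_2=-5.

x(t) = 2e^(-4t), y(t) = 5e^(2t) - 4e^(-4t)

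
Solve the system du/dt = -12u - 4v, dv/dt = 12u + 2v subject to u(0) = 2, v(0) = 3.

Coefficient matrix A = [[-12, -4], [12, 2]].
Characteristic polynomial det(A - λI) = λ^2 + 10λ + 24 = 0.
Eigenvalues λ = -6, -4.
For λ=-6: (A-λI) row 1 is [-6, -4], so an eigenvector is (2, -3).
For λ=-4: (A-λI) row 1 is [-8, -4], so an eigenvector is (1, -2).
General solution: c_1e^(-6t)(2,-3) + c_2e^(-4t)(1,-2).
Applying u(0)=2, v(0)=3 gives c_1=7, c_2=-12.

u(t) = -12e^(-4t) + 14e^(-6t), v(t) = 24e^(-4t) - 21e^(-6t)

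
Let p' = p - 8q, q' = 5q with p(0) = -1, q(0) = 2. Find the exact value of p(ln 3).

-963

A = [[1,-8],[0,5]]; eigenvalues λ = 5, 1.
Eigenvectors: (-2,1) for λ=5, (-1,0) for λ=1.
From the initial condition, c_1 = 2, c_2 = -3.
p(ln 3) = (2)(3^5)(-2) + (-3)(3^1)(-1) = -963.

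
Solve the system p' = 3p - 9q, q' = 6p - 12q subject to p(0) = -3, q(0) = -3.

Coefficient matrix A = [[3, -9], [6, -12]].
Characteristic polynomial det(A - λI) = λ^2 + 9λ + 18 = 0.
Eigenvalues λ = -3, -6.
For λ=-3: (A-λI) row 1 is [6, -9], so an eigenvector is (3, 2).
For λ=-6: (A-λI) row 1 is [9, -9], so an eigenvector is (1, 1).
General solution: c_1e^(-3t)(3,2) + c_2e^(-6t)(1,1).
Applying p(0)=-3, q(0)=-3 gives c_1=0, c_2=-3.

p(t) = -3e^(-6t), q(t) = -3e^(-6t)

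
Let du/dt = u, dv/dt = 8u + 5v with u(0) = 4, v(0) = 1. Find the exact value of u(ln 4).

A = [[1,0],[8,5]]; eigenvalues λ = 1, 5.
Eigenvectors: (-1,2) for λ=1, (0,-1) for λ=5.
From the initial condition, c_1 = -4, c_2 = -9.
u(ln 4) = (-4)(4^1)(-1) + (-9)(4^5)(0) = 16.

16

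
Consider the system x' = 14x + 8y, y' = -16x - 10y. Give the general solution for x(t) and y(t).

Coefficient matrix A = [[14, 8], [-16, -10]].
Characteristic polynomial det(A - λI) = λ^2 - 4λ - 12 = 0.
Eigenvalues λ = -2, 6.
For λ=-2: (A-λI) row 1 is [16, 8], so an eigenvector is (1, -2).
For λ=6: (A-λI) row 1 is [8, 8], so an eigenvector is (1, -1).
General solution: K_1e^(-2t)(1,-2) + K_2e^(6t)(1,-1).

x(t) = K_1e^(-2t) + K_2e^(6t), y(t) = -2K_1e^(-2t) - K_2e^(6t)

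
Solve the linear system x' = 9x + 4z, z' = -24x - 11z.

x(t) = K_1e^(-3t) + K_2e^(t), z(t) = -3K_1e^(-3t) - 2K_2e^(t)

Coefficient matrix A = [[9, 4], [-24, -11]].
Characteristic polynomial det(A - λI) = λ^2 + 2λ - 3 = 0.
Eigenvalues λ = -3, 1.
For λ=-3: (A-λI) row 1 is [12, 4], so an eigenvector is (1, -3).
For λ=1: (A-λI) row 1 is [8, 4], so an eigenvector is (1, -2).
General solution: K_1e^(-3t)(1,-3) + K_2e^(t)(1,-2).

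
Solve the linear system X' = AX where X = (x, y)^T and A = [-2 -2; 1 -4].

Coefficient matrix A = [[-2, -2], [1, -4]].
Characteristic polynomial det(A - λI) = λ^2 + 6λ + 10 = 0.
Eigenvalues λ = -3 ± i (complex conjugate pair).
For λ=-3+i: an eigenvector is (-1,-1) - i(1,0) = (-1 - i, -1).
A real fundamental pair from Re and Im of e^((-3+i)t)v: X_1 = e^(-3t)(cos(t)·(-1,-1) + sin(t)·(1,0)), X_2 = e^(-3t)(sin(t)·(-1,-1) - cos(t)·(1,0)).
General solution: c_1X_1 + c_2X_2.

x(t) = c_1e^(-3t)sin(t) - c_1e^(-3t)cos(t) - c_2e^(-3t)sin(t) - c_2e^(-3t)cos(t), y(t) = -c_1e^(-3t)cos(t) - c_2e^(-3t)sin(t)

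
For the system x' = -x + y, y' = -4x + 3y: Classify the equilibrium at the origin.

A = [[-1,1],[-4,3]]; det(A-λI) = λ^2 - 2λ + 1.
repeated λ = 1 with a single eigenvector.

unstable improper node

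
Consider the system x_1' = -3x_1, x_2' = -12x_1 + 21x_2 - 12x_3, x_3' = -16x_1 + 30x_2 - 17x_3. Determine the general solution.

x_1(t) = C_3e^(-3t), x_2(t) = 2C_1e^(3t) - 3C_2e^(t) + C_3e^(-3t), x_3(t) = 3C_1e^(3t) - 5C_2e^(t) + C_3e^(-3t)

Coefficient matrix A = [[-3, 0, 0], [-12, 21, -12], [-16, 30, -17]].
det(A - λI) = 0 gives eigenvalues λ = 3, 1, -3.
For λ=3: eigenvector (0,2,3).
For λ=1: eigenvector (0,-3,-5).
For λ=-3: eigenvector (1,1,1).
General solution: C_1e^(3t)(0,2,3) + C_2e^(t)(0,-3,-5) + C_3e^(-3t)(1,1,1).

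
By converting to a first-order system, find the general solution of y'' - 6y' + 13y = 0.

y(t) = K_1e^(3t)cos(2t) + K_2e^(3t)sin(2t)

Let x_1 = y, x_2 = y'. Then x_1' = x_2 and x_2' = -13x_1 + 6x_2.
A = [[0,1],[-13,6]]; det(A-λI) = λ^2 - 6λ + 13.
Eigenvalues λ = 3 ± 2i.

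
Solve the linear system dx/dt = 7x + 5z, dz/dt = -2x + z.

Coefficient matrix A = [[7, 5], [-2, 1]].
Characteristic polynomial det(A - λI) = λ^2 - 8λ + 17 = 0.
Eigenvalues λ = 4 ± i (complex conjugate pair).
For λ=4+i: an eigenvector is (-1,1) - i(2,-1) = (-1 - 2i, 1 + i).
A real fundamental pair from Re and Im of e^((4+i)t)v: X_1 = e^(4t)(cos(t)·(-1,1) + sin(t)·(2,-1)), X_2 = e^(4t)(sin(t)·(-1,1) - cos(t)·(2,-1)).
General solution: K_1X_1 + K_2X_2.

x(t) = 2K_1e^(4t)sin(t) - K_1e^(4t)cos(t) - K_2e^(4t)sin(t) - 2K_2e^(4t)cos(t), z(t) = -K_1e^(4t)sin(t) + K_1e^(4t)cos(t) + K_2e^(4t)sin(t) + K_2e^(4t)cos(t)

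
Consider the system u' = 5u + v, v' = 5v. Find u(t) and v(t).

Coefficient matrix A = [[5, 1], [0, 5]].
Characteristic polynomial det(A - λI) = λ^2 - 10λ + 25 = 0.
Single eigenvalue λ = 5 with algebraic multiplicity 2.
Eigenvector v = (-1,0); generalized eigenvector w with (A-λI)w=v is (-3,-1).
General solution: e^(5t)[K_1·v + K_2·(t·v + w)].

u(t) = -K_1e^(5t) - K_2te^(5t) - 3K_2e^(5t), v(t) = -K_2e^(5t)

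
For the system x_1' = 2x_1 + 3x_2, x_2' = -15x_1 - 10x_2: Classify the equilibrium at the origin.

stable spiral

A = [[2,3],[-15,-10]]; det(A-λI) = λ^2 + 8λ + 25.
λ = -4 ± 3i: negative real part.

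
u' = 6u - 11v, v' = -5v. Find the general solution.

Coefficient matrix A = [[6, -11], [0, -5]].
Characteristic polynomial det(A - λI) = λ^2 - λ - 30 = 0.
Eigenvalues λ = -5, 6.
For λ=-5: (A-λI) row 1 is [11, -11], so an eigenvector is (1, 1).
For λ=6: (A-λI) row 1 is [0, -11], so an eigenvector is (-1, 0).
General solution: K_1e^(-5t)(1,1) + K_2e^(6t)(-1,0).

u(t) = K_1e^(-5t) - K_2e^(6t), v(t) = K_1e^(-5t)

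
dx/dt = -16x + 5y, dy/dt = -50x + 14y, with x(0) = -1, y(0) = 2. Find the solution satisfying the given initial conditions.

x(t) = 5e^(-t)sin(5t) - e^(-t)cos(5t), y(t) = 16e^(-t)sin(5t) + 2e^(-t)cos(5t)

Coefficient matrix A = [[-16, 5], [-50, 14]].
Characteristic polynomial det(A - λI) = λ^2 + 2λ + 26 = 0.
Eigenvalues λ = -1 ± 5i (complex conjugate pair).
For λ=-1+5i: an eigenvector is (0,1) - i(1,3) = (0 - i, 1 - 3i).
A real fundamental pair from Re and Im of e^((-1+5i)t)v: X_1 = e^(-t)(cos(5t)·(0,1) + sin(5t)·(1,3)), X_2 = e^(-t)(sin(5t)·(0,1) - cos(5t)·(1,3)).
General solution: C_1X_1 + C_2X_2.
Applying x(0)=-1, y(0)=2 gives C_1=5, C_2=1.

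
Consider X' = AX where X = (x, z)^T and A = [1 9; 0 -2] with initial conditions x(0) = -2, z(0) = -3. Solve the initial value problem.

Coefficient matrix A = [[1, 9], [0, -2]].
Characteristic polynomial det(A - λI) = λ^2 + λ - 2 = 0.
Eigenvalues λ = 1, -2.
For λ=1: (A-λI) row 1 is [0, 9], so an eigenvector is (-1, 0).
For λ=-2: (A-λI) row 1 is [3, 9], so an eigenvector is (-3, 1).
General solution: K_1e^(t)(-1,0) + K_2e^(-2t)(-3,1).
Applying x(0)=-2, z(0)=-3 gives K_1=11, K_2=-3.

x(t) = -11e^(t) + 9e^(-2t), z(t) = -3e^(-2t)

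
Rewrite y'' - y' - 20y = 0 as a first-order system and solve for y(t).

Let x_1 = y, x_2 = y'. Then x_1' = x_2 and x_2' = 20x_1 + x_2.
A = [[0,1],[20,1]]; det(A-λI) = λ^2 - λ - 20.
Eigenvalues λ = 5, -4 with eigenvectors (1,5), (1,-4).

y(t) = K_1e^(5t) + K_2e^(-4t)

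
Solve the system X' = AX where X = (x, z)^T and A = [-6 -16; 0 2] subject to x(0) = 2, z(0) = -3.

Coefficient matrix A = [[-6, -16], [0, 2]].
Characteristic polynomial det(A - λI) = λ^2 + 4λ - 12 = 0.
Eigenvalues λ = -6, 2.
For λ=-6: (A-λI) row 1 is [0, -16], so an eigenvector is (-1, 0).
For λ=2: (A-λI) row 1 is [-8, -16], so an eigenvector is (2, -1).
General solution: c_1e^(-6t)(-1,0) + c_2e^(2t)(2,-1).
Applying x(0)=2, z(0)=-3 gives c_1=4, c_2=3.

x(t) = 6e^(2t) - 4e^(-6t), z(t) = -3e^(2t)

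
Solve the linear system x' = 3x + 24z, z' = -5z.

Coefficient matrix A = [[3, 24], [0, -5]].
Characteristic polynomial det(A - λI) = λ^2 + 2λ - 15 = 0.
Eigenvalues λ = -5, 3.
For λ=-5: (A-λI) row 1 is [8, 24], so an eigenvector is (3, -1).
For λ=3: (A-λI) row 1 is [0, 24], so an eigenvector is (-1, 0).
General solution: C_1e^(-5t)(3,-1) + C_2e^(3t)(-1,0).

x(t) = 3C_1e^(-5t) - C_2e^(3t), z(t) = -C_1e^(-5t)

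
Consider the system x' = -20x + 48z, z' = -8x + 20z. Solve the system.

x(t) = 2K_1e^(4t) - 3K_2e^(-4t), z(t) = K_1e^(4t) - K_2e^(-4t)

Coefficient matrix A = [[-20, 48], [-8, 20]].
Characteristic polynomial det(A - λI) = λ^2 - 16 = 0.
Eigenvalues λ = 4, -4.
For λ=4: (A-λI) row 1 is [-24, 48], so an eigenvector is (2, 1).
For λ=-4: (A-λI) row 1 is [-16, 48], so an eigenvector is (-3, -1).
General solution: K_1e^(4t)(2,1) + K_2e^(-4t)(-3,-1).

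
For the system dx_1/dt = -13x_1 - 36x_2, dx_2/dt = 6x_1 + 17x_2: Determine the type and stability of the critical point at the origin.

saddle

A = [[-13,-36],[6,17]]; det(A-λI) = λ^2 - 4λ - 5.
λ = -1, 5: opposite signs.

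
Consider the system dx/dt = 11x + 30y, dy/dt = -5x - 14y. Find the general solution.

x(t) = -3K_1e^(t) - 2K_2e^(-4t), y(t) = K_1e^(t) + K_2e^(-4t)

Coefficient matrix A = [[11, 30], [-5, -14]].
Characteristic polynomial det(A - λI) = λ^2 + 3λ - 4 = 0.
Eigenvalues λ = 1, -4.
For λ=1: (A-λI) row 1 is [10, 30], so an eigenvector is (-3, 1).
For λ=-4: (A-λI) row 1 is [15, 30], so an eigenvector is (-2, 1).
General solution: K_1e^(t)(-3,1) + K_2e^(-4t)(-2,1).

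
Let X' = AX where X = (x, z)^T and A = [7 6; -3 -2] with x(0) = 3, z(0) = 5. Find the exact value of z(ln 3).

-609

A = [[7,6],[-3,-2]]; eigenvalues λ = 4, 1.
Eigenvectors: (-2,1) for λ=4, (1,-1) for λ=1.
From the initial condition, c_1 = -8, c_2 = -13.
z(ln 3) = (-8)(3^4)(1) + (-13)(3^1)(-1) = -609.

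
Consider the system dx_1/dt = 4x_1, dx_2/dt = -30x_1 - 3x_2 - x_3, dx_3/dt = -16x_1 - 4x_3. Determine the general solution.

Coefficient matrix A = [[4, 0, 0], [-30, -3, -1], [-16, 0, -4]].
det(A - λI) = 0 gives eigenvalues λ = 4, -3, -4.
For λ=4: eigenvector (1,-4,-2).
For λ=-3: eigenvector (0,1,0).
For λ=-4: eigenvector (0,1,1).
General solution: C_1e^(4t)(1,-4,-2) + C_2e^(-3t)(0,1,0) + C_3e^(-4t)(0,1,1).

x_1(t) = C_1e^(4t), x_2(t) = -4C_1e^(4t) + C_2e^(-3t) + C_3e^(-4t), x_3(t) = -2C_1e^(4t) + C_3e^(-4t)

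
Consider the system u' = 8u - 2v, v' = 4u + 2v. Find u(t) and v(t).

u(t) = -K_1e^(6t) + K_2e^(4t), v(t) = -K_1e^(6t) + 2K_2e^(4t)

Coefficient matrix A = [[8, -2], [4, 2]].
Characteristic polynomial det(A - λI) = λ^2 - 10λ + 24 = 0.
Eigenvalues λ = 6, 4.
For λ=6: (A-λI) row 1 is [2, -2], so an eigenvector is (-1, -1).
For λ=4: (A-λI) row 1 is [4, -2], so an eigenvector is (1, 2).
General solution: K_1e^(6t)(-1,-1) + K_2e^(4t)(1,2).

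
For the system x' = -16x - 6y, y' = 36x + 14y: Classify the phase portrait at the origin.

A = [[-16,-6],[36,14]]; det(A-λI) = λ^2 + 2λ - 8.
λ = -4, 2: opposite signs.

saddle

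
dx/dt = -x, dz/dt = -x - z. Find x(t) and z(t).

Coefficient matrix A = [[-1, 0], [-1, -1]].
Characteristic polynomial det(A - λI) = λ^2 + 2λ + 1 = 0.
Single eigenvalue λ = -1 with algebraic multiplicity 2.
Eigenvector v = (0,1); generalized eigenvector w with (A-λI)w=v is (-1,-1).
General solution: e^(-t)[C_1·v + C_2·(t·v + w)].

x(t) = -C_2e^(-t), z(t) = C_1e^(-t) + C_2te^(-t) - C_2e^(-t)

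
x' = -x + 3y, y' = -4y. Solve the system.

x(t) = -K_1e^(-t) + K_2e^(-4t), y(t) = -K_2e^(-4t)

Coefficient matrix A = [[-1, 3], [0, -4]].
Characteristic polynomial det(A - λI) = λ^2 + 5λ + 4 = 0.
Eigenvalues λ = -1, -4.
For λ=-1: (A-λI) row 1 is [0, 3], so an eigenvector is (-1, 0).
For λ=-4: (A-λI) row 1 is [3, 3], so an eigenvector is (1, -1).
General solution: K_1e^(-t)(-1,0) + K_2e^(-4t)(1,-1).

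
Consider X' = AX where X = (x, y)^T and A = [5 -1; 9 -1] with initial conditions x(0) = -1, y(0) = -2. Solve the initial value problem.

x(t) = -te^(2t) - e^(2t), y(t) = -3te^(2t) - 2e^(2t)

Coefficient matrix A = [[5, -1], [9, -1]].
Characteristic polynomial det(A - λI) = λ^2 - 4λ + 4 = 0.
Single eigenvalue λ = 2 with algebraic multiplicity 2.
Eigenvector v = (1,3); generalized eigenvector w with (A-λI)w=v is (1,2).
General solution: e^(2t)[C_1·v + C_2·(t·v + w)].
Applying x(0)=-1, y(0)=-2 gives C_1=0, C_2=-1.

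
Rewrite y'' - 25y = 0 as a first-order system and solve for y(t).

Let x_1 = y, x_2 = y'. Then x_1' = x_2 and x_2' = 25x_1.
A = [[0,1],[25,0]]; det(A-λI) = λ^2 - 25.
Eigenvalues λ = -5, 5 with eigenvectors (1,-5), (1,5).

y(t) = C_1e^(-5t) + C_2e^(5t)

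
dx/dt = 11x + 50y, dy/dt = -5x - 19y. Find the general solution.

x(t) = -3K_1e^(-4t)sin(5t) - K_1e^(-4t)cos(5t) - K_2e^(-4t)sin(5t) + 3K_2e^(-4t)cos(5t), y(t) = K_1e^(-4t)sin(5t) - K_2e^(-4t)cos(5t)

Coefficient matrix A = [[11, 50], [-5, -19]].
Characteristic polynomial det(A - λI) = λ^2 + 8λ + 41 = 0.
Eigenvalues λ = -4 ± 5i (complex conjugate pair).
For λ=-4+5i: an eigenvector is (-1,0) - i(-3,1) = (-1 + 3i, 0 - i).
A real fundamental pair from Re and Im of e^((-4+5i)t)v: X_1 = e^(-4t)(cos(5t)·(-1,0) + sin(5t)·(-3,1)), X_2 = e^(-4t)(sin(5t)·(-1,0) - cos(5t)·(-3,1)).
General solution: K_1X_1 + K_2X_2.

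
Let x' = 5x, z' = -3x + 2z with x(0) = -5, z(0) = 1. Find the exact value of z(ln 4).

A = [[5,0],[-3,2]]; eigenvalues λ = 5, 2.
Eigenvectors: (-1,1) for λ=5, (0,-1) for λ=2.
From the initial condition, c_1 = 5, c_2 = 4.
z(ln 4) = (5)(4^5)(1) + (4)(4^2)(-1) = 5056.

5056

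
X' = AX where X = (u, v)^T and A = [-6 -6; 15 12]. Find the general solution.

u(t) = C_1e^(3t)sin(3t) - C_1e^(3t)cos(3t) - C_2e^(3t)sin(3t) - C_2e^(3t)cos(3t), v(t) = -2C_1e^(3t)sin(3t) + C_1e^(3t)cos(3t) + C_2e^(3t)sin(3t) + 2C_2e^(3t)cos(3t)

Coefficient matrix A = [[-6, -6], [15, 12]].
Characteristic polynomial det(A - λI) = λ^2 - 6λ + 18 = 0.
Eigenvalues λ = 3 ± 3i (complex conjugate pair).
For λ=3+3i: an eigenvector is (-1,1) - i(1,-2) = (-1 - i, 1 + 2i).
A real fundamental pair from Re and Im of e^((3+3i)t)v: X_1 = e^(3t)(cos(3t)·(-1,1) + sin(3t)·(1,-2)), X_2 = e^(3t)(sin(3t)·(-1,1) - cos(3t)·(1,-2)).
General solution: C_1X_1 + C_2X_2.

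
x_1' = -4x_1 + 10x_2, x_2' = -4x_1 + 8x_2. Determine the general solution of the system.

Coefficient matrix A = [[-4, 10], [-4, 8]].
Characteristic polynomial det(A - λI) = λ^2 - 4λ + 8 = 0.
Eigenvalues λ = 2 ± 2i (complex conjugate pair).
For λ=2+2i: an eigenvector is (-1,-1) - i(-2,-1) = (-1 + 2i, -1 + i).
A real fundamental pair from Re and Im of e^((2+2i)t)v: X_1 = e^(2t)(cos(2t)·(-1,-1) + sin(2t)·(-2,-1)), X_2 = e^(2t)(sin(2t)·(-1,-1) - cos(2t)·(-2,-1)).
General solution: c_1X_1 + c_2X_2.

x_1(t) = -2c_1e^(2t)sin(2t) - c_1e^(2t)cos(2t) - c_2e^(2t)sin(2t) + 2c_2e^(2t)cos(2t), x_2(t) = -c_1e^(2t)sin(2t) - c_1e^(2t)cos(2t) - c_2e^(2t)sin(2t) + c_2e^(2t)cos(2t)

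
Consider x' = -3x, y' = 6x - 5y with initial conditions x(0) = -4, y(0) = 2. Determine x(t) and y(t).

Coefficient matrix A = [[-3, 0], [6, -5]].
Characteristic polynomial det(A - λI) = λ^2 + 8λ + 15 = 0.
Eigenvalues λ = -5, -3.
For λ=-5: (A-λI) row 1 is [2, 0], so an eigenvector is (0, -1).
For λ=-3: (A-λI) row 2 is [6, -2], so an eigenvector is (-1, -3).
General solution: c_1e^(-5t)(0,-1) + c_2e^(-3t)(-1,-3).
Applying x(0)=-4, y(0)=2 gives c_1=-14, c_2=4.

x(t) = -4e^(-3t), y(t) = -12e^(-3t) + 14e^(-5t)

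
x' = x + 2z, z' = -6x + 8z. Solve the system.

Coefficient matrix A = [[1, 2], [-6, 8]].
Characteristic polynomial det(A - λI) = λ^2 - 9λ + 20 = 0.
Eigenvalues λ = 5, 4.
For λ=5: (A-λI) row 1 is [-4, 2], so an eigenvector is (-1, -2).
For λ=4: (A-λI) row 1 is [-3, 2], so an eigenvector is (-2, -3).
General solution: C_1e^(5t)(-1,-2) + C_2e^(4t)(-2,-3).

x(t) = -C_1e^(5t) - 2C_2e^(4t), z(t) = -2C_1e^(5t) - 3C_2e^(4t)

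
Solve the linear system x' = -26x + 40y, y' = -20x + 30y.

x(t) = -C_1e^(2t)sin(4t) + 3C_1e^(2t)cos(4t) + 3C_2e^(2t)sin(4t) + C_2e^(2t)cos(4t), y(t) = -C_1e^(2t)sin(4t) + 2C_1e^(2t)cos(4t) + 2C_2e^(2t)sin(4t) + C_2e^(2t)cos(4t)

Coefficient matrix A = [[-26, 40], [-20, 30]].
Characteristic polynomial det(A - λI) = λ^2 - 4λ + 20 = 0.
Eigenvalues λ = 2 ± 4i (complex conjugate pair).
For λ=2+4i: an eigenvector is (3,2) - i(-1,-1) = (3 + i, 2 + i).
A real fundamental pair from Re and Im of e^((2+4i)t)v: X_1 = e^(2t)(cos(4t)·(3,2) + sin(4t)·(-1,-1)), X_2 = e^(2t)(sin(4t)·(3,2) - cos(4t)·(-1,-1)).
General solution: C_1X_1 + C_2X_2.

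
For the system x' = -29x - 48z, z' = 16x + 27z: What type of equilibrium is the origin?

A = [[-29,-48],[16,27]]; det(A-λI) = λ^2 + 2λ - 15.
λ = 3, -5: opposite signs.

saddle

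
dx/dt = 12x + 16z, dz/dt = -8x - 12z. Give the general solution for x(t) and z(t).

x(t) = 2c_1e^(4t) - c_2e^(-4t), z(t) = -c_1e^(4t) + c_2e^(-4t)

Coefficient matrix A = [[12, 16], [-8, -12]].
Characteristic polynomial det(A - λI) = λ^2 - 16 = 0.
Eigenvalues λ = 4, -4.
For λ=4: (A-λI) row 1 is [8, 16], so an eigenvector is (2, -1).
For λ=-4: (A-λI) row 1 is [16, 16], so an eigenvector is (-1, 1).
General solution: c_1e^(4t)(2,-1) + c_2e^(-4t)(-1,1).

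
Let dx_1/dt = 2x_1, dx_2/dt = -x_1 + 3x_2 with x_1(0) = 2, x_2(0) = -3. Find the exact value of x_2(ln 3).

-117

A = [[2,0],[-1,3]]; eigenvalues λ = 2, 3.
Eigenvectors: (1,1) for λ=2, (0,-1) for λ=3.
From the initial condition, c_1 = 2, c_2 = 5.
x_2(ln 3) = (2)(3^2)(1) + (5)(3^3)(-1) = -117.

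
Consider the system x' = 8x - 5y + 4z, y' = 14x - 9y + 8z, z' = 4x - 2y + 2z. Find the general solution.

x(t) = C_1e^(-2t) + C_2e^(t) + C_3e^(2t), y(t) = 2C_1e^(-2t) + 3C_2e^(t) + 2C_3e^(2t), z(t) = 2C_2e^(t) + C_3e^(2t)

Coefficient matrix A = [[8, -5, 4], [14, -9, 8], [4, -2, 2]].
det(A - λI) = 0 gives eigenvalues λ = -2, 1, 2.
For λ=-2: eigenvector (1,2,0).
For λ=1: eigenvector (1,3,2).
For λ=2: eigenvector (1,2,1).
General solution: C_1e^(-2t)(1,2,0) + C_2e^(t)(1,3,2) + C_3e^(2t)(1,2,1).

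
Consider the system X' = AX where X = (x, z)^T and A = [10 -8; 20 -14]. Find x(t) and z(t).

x(t) = c_1e^(-2t)sin(4t) - c_1e^(-2t)cos(4t) - c_2e^(-2t)sin(4t) - c_2e^(-2t)cos(4t), z(t) = c_1e^(-2t)sin(4t) - 2c_1e^(-2t)cos(4t) - 2c_2e^(-2t)sin(4t) - c_2e^(-2t)cos(4t)

Coefficient matrix A = [[10, -8], [20, -14]].
Characteristic polynomial det(A - λI) = λ^2 + 4λ + 20 = 0.
Eigenvalues λ = -2 ± 4i (complex conjugate pair).
For λ=-2+4i: an eigenvector is (-1,-2) - i(1,1) = (-1 - i, -2 - i).
A real fundamental pair from Re and Im of e^((-2+4i)t)v: X_1 = e^(-2t)(cos(4t)·(-1,-2) + sin(4t)·(1,1)), X_2 = e^(-2t)(sin(4t)·(-1,-2) - cos(4t)·(1,1)).
General solution: c_1X_1 + c_2X_2.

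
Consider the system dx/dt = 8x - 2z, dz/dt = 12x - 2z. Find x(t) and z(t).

Coefficient matrix A = [[8, -2], [12, -2]].
Characteristic polynomial det(A - λI) = λ^2 - 6λ + 8 = 0.
Eigenvalues λ = 4, 2.
For λ=4: (A-λI) row 1 is [4, -2], so an eigenvector is (-1, -2).
For λ=2: (A-λI) row 1 is [6, -2], so an eigenvector is (-1, -3).
General solution: K_1e^(4t)(-1,-2) + K_2e^(2t)(-1,-3).

x(t) = -K_1e^(4t) - K_2e^(2t), z(t) = -2K_1e^(4t) - 3K_2e^(2t)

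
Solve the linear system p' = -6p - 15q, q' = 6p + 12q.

Coefficient matrix A = [[-6, -15], [6, 12]].
Characteristic polynomial det(A - λI) = λ^2 - 6λ + 18 = 0.
Eigenvalues λ = 3 ± 3i (complex conjugate pair).
For λ=3+3i: an eigenvector is (-1,1) - i(-2,1) = (-1 + 2i, 1 - i).
A real fundamental pair from Re and Im of e^((3+3i)t)v: X_1 = e^(3t)(cos(3t)·(-1,1) + sin(3t)·(-2,1)), X_2 = e^(3t)(sin(3t)·(-1,1) - cos(3t)·(-2,1)).
General solution: K_1X_1 + K_2X_2.

p(t) = -2K_1e^(3t)sin(3t) - K_1e^(3t)cos(3t) - K_2e^(3t)sin(3t) + 2K_2e^(3t)cos(3t), q(t) = K_1e^(3t)sin(3t) + K_1e^(3t)cos(3t) + K_2e^(3t)sin(3t) - K_2e^(3t)cos(3t)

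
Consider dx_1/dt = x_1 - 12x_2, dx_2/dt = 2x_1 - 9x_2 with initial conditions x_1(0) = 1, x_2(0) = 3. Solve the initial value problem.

x_1(t) = -15e^(-3t) + 16e^(-5t), x_2(t) = -5e^(-3t) + 8e^(-5t)

Coefficient matrix A = [[1, -12], [2, -9]].
Characteristic polynomial det(A - λI) = λ^2 + 8λ + 15 = 0.
Eigenvalues λ = -3, -5.
For λ=-3: (A-λI) row 1 is [4, -12], so an eigenvector is (3, 1).
For λ=-5: (A-λI) row 1 is [6, -12], so an eigenvector is (-2, -1).
General solution: K_1e^(-3t)(3,1) + K_2e^(-5t)(-2,-1).
Applying x_1(0)=1, x_2(0)=3 gives K_1=-5, K_2=-8.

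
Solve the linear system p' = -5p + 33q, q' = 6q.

p(t) = 3C_1e^(6t) - C_2e^(-5t), q(t) = C_1e^(6t)

Coefficient matrix A = [[-5, 33], [0, 6]].
Characteristic polynomial det(A - λI) = λ^2 - λ - 30 = 0.
Eigenvalues λ = 6, -5.
For λ=6: (A-λI) row 1 is [-11, 33], so an eigenvector is (3, 1).
For λ=-5: (A-λI) row 1 is [0, 33], so an eigenvector is (-1, 0).
General solution: C_1e^(6t)(3,1) + C_2e^(-5t)(-1,0).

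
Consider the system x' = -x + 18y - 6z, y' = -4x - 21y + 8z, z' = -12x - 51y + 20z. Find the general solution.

x(t) = c_1e^(-t) + 2c_3e^(-4t), y(t) = c_1e^(-t) + c_2e^(3t), z(t) = 3c_1e^(-t) + 3c_2e^(3t) + c_3e^(-4t)

Coefficient matrix A = [[-1, 18, -6], [-4, -21, 8], [-12, -51, 20]].
det(A - λI) = 0 gives eigenvalues λ = -1, 3, -4.
For λ=-1: eigenvector (1,1,3).
For λ=3: eigenvector (0,1,3).
For λ=-4: eigenvector (2,0,1).
General solution: c_1e^(-t)(1,1,3) + c_2e^(3t)(0,1,3) + c_3e^(-4t)(2,0,1).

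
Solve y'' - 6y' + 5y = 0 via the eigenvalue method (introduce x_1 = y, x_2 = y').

Let x_1 = y, x_2 = y'. Then x_1' = x_2 and x_2' = -5x_1 + 6x_2.
A = [[0,1],[-5,6]]; det(A-λI) = λ^2 - 6λ + 5.
Eigenvalues λ = 1, 5 with eigenvectors (1,1), (1,5).

y(t) = C_1e^(t) + C_2e^(5t)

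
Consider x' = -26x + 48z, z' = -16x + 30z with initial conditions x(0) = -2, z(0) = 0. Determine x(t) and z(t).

x(t) = 6e^(6t) - 8e^(-2t), z(t) = 4e^(6t) - 4e^(-2t)

Coefficient matrix A = [[-26, 48], [-16, 30]].
Characteristic polynomial det(A - λI) = λ^2 - 4λ - 12 = 0.
Eigenvalues λ = -2, 6.
For λ=-2: (A-λI) row 1 is [-24, 48], so an eigenvector is (2, 1).
For λ=6: (A-λI) row 1 is [-32, 48], so an eigenvector is (-3, -2).
General solution: K_1e^(-2t)(2,1) + K_2e^(6t)(-3,-2).
Applying x(0)=-2, z(0)=0 gives K_1=-4, K_2=-2.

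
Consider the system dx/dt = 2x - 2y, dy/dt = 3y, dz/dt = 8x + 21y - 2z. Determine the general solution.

x(t) = K_1e^(2t) - 2K_2e^(3t), y(t) = K_2e^(3t), z(t) = 2K_1e^(2t) + K_2e^(3t) + K_3e^(-2t)

Coefficient matrix A = [[2, -2, 0], [0, 3, 0], [8, 21, -2]].
det(A - λI) = 0 gives eigenvalues λ = 2, 3, -2.
For λ=2: eigenvector (1,0,2).
For λ=3: eigenvector (-2,1,1).
For λ=-2: eigenvector (0,0,1).
General solution: K_1e^(2t)(1,0,2) + K_2e^(3t)(-2,1,1) + K_3e^(-2t)(0,0,1).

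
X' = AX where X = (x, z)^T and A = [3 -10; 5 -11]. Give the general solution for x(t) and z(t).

Coefficient matrix A = [[3, -10], [5, -11]].
Characteristic polynomial det(A - λI) = λ^2 + 8λ + 17 = 0.
Eigenvalues λ = -4 ± i (complex conjugate pair).
For λ=-4+i: an eigenvector is (1,1) - i(-3,-2) = (1 + 3i, 1 + 2i).
A real fundamental pair from Re and Im of e^((-4+i)t)v: X_1 = e^(-4t)(cos(t)·(1,1) + sin(t)·(-3,-2)), X_2 = e^(-4t)(sin(t)·(1,1) - cos(t)·(-3,-2)).
General solution: K_1X_1 + K_2X_2.

x(t) = -3K_1e^(-4t)sin(t) + K_1e^(-4t)cos(t) + K_2e^(-4t)sin(t) + 3K_2e^(-4t)cos(t), z(t) = -2K_1e^(-4t)sin(t) + K_1e^(-4t)cos(t) + K_2e^(-4t)sin(t) + 2K_2e^(-4t)cos(t)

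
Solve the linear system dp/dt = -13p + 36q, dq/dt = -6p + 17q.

Coefficient matrix A = [[-13, 36], [-6, 17]].
Characteristic polynomial det(A - λI) = λ^2 - 4λ - 5 = 0.
Eigenvalues λ = 5, -1.
For λ=5: (A-λI) row 1 is [-18, 36], so an eigenvector is (2, 1).
For λ=-1: (A-λI) row 1 is [-12, 36], so an eigenvector is (3, 1).
General solution: K_1e^(5t)(2,1) + K_2e^(-t)(3,1).

p(t) = 2K_1e^(5t) + 3K_2e^(-t), q(t) = K_1e^(5t) + K_2e^(-t)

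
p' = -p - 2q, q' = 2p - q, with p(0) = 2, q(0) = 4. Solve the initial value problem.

p(t) = -4e^(-t)sin(2t) + 2e^(-t)cos(2t), q(t) = 2e^(-t)sin(2t) + 4e^(-t)cos(2t)

Coefficient matrix A = [[-1, -2], [2, -1]].
Characteristic polynomial det(A - λI) = λ^2 + 2λ + 5 = 0.
Eigenvalues λ = -1 ± 2i (complex conjugate pair).
For λ=-1+2i: an eigenvector is (0,1) - i(-1,0) = (0 + i, 1).
A real fundamental pair from Re and Im of e^((-1+2i)t)v: X_1 = e^(-t)(cos(2t)·(0,1) + sin(2t)·(-1,0)), X_2 = e^(-t)(sin(2t)·(0,1) - cos(2t)·(-1,0)).
General solution: c_1X_1 + c_2X_2.
Applying p(0)=2, q(0)=4 gives c_1=4, c_2=2.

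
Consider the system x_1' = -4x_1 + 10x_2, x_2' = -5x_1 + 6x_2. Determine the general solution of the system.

x_1(t) = c_1e^(t)sin(5t) - c_1e^(t)cos(5t) - c_2e^(t)sin(5t) - c_2e^(t)cos(5t), x_2(t) = c_1e^(t)sin(5t) - c_2e^(t)cos(5t)

Coefficient matrix A = [[-4, 10], [-5, 6]].
Characteristic polynomial det(A - λI) = λ^2 - 2λ + 26 = 0.
Eigenvalues λ = 1 ± 5i (complex conjugate pair).
For λ=1+5i: an eigenvector is (-1,0) - i(1,1) = (-1 - i, 0 - i).
A real fundamental pair from Re and Im of e^((1+5i)t)v: X_1 = e^(t)(cos(5t)·(-1,0) + sin(5t)·(1,1)), X_2 = e^(t)(sin(5t)·(-1,0) - cos(5t)·(1,1)).
General solution: c_1X_1 + c_2X_2.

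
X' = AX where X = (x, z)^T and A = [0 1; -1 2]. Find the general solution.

Coefficient matrix A = [[0, 1], [-1, 2]].
Characteristic polynomial det(A - λI) = λ^2 - 2λ + 1 = 0.
Single eigenvalue λ = 1 with algebraic multiplicity 2.
Eigenvector v = (1,1); generalized eigenvector w with (A-λI)w=v is (-3,-2).
General solution: e^(t)[c_1·v + c_2·(t·v + w)].

x(t) = c_1e^(t) + c_2te^(t) - 3c_2e^(t), z(t) = c_1e^(t) + c_2te^(t) - 2c_2e^(t)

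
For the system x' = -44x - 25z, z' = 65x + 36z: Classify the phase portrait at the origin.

A = [[-44,-25],[65,36]]; det(A-λI) = λ^2 + 8λ + 41.
λ = -4 ± 5i: negative real part.

stable spiral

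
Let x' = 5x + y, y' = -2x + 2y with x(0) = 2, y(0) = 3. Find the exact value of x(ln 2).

A = [[5,1],[-2,2]]; eigenvalues λ = 4, 3.
Eigenvectors: (-1,1) for λ=4, (1,-2) for λ=3.
From the initial condition, c_1 = -7, c_2 = -5.
x(ln 2) = (-7)(2^4)(-1) + (-5)(2^3)(1) = 72.

72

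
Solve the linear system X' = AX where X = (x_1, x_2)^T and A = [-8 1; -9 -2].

x_1(t) = -K_1e^(-5t) - K_2te^(-5t), x_2(t) = -3K_1e^(-5t) - 3K_2te^(-5t) - K_2e^(-5t)

Coefficient matrix A = [[-8, 1], [-9, -2]].
Characteristic polynomial det(A - λI) = λ^2 + 10λ + 25 = 0.
Single eigenvalue λ = -5 with algebraic multiplicity 2.
Eigenvector v = (-1,-3); generalized eigenvector w with (A-λI)w=v is (0,-1).
General solution: e^(-5t)[K_1·v + K_2·(t·v + w)].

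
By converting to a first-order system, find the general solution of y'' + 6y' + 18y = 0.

y(t) = c_1e^(-3t)cos(3t) + c_2e^(-3t)sin(3t)

Let x_1 = y, x_2 = y'. Then x_1' = x_2 and x_2' = -18x_1 - 6x_2.
A = [[0,1],[-18,-6]]; det(A-λI) = λ^2 + 6λ + 18.
Eigenvalues λ = -3 ± 3i.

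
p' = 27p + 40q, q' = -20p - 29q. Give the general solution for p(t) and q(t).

Coefficient matrix A = [[27, 40], [-20, -29]].
Characteristic polynomial det(A - λI) = λ^2 + 2λ + 17 = 0.
Eigenvalues λ = -1 ± 4i (complex conjugate pair).
For λ=-1+4i: an eigenvector is (-1,1) - i(3,-2) = (-1 - 3i, 1 + 2i).
A real fundamental pair from Re and Im of e^((-1+4i)t)v: X_1 = e^(-t)(cos(4t)·(-1,1) + sin(4t)·(3,-2)), X_2 = e^(-t)(sin(4t)·(-1,1) - cos(4t)·(3,-2)).
General solution: c_1X_1 + c_2X_2.

p(t) = 3c_1e^(-t)sin(4t) - c_1e^(-t)cos(4t) - c_2e^(-t)sin(4t) - 3c_2e^(-t)cos(4t), q(t) = -2c_1e^(-t)sin(4t) + c_1e^(-t)cos(4t) + c_2e^(-t)sin(4t) + 2c_2e^(-t)cos(4t)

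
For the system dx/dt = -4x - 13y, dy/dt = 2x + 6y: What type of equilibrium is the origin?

A = [[-4,-13],[2,6]]; det(A-λI) = λ^2 - 2λ + 2.
λ = 1 ± i: positive real part.

unstable spiral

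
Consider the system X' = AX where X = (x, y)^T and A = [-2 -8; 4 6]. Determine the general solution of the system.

Coefficient matrix A = [[-2, -8], [4, 6]].
Characteristic polynomial det(A - λI) = λ^2 - 4λ + 20 = 0.
Eigenvalues λ = 2 ± 4i (complex conjugate pair).
For λ=2+4i: an eigenvector is (-1,1) - i(-1,0) = (-1 + i, 1).
A real fundamental pair from Re and Im of e^((2+4i)t)v: X_1 = e^(2t)(cos(4t)·(-1,1) + sin(4t)·(-1,0)), X_2 = e^(2t)(sin(4t)·(-1,1) - cos(4t)·(-1,0)).
General solution: K_1X_1 + K_2X_2.

x(t) = -K_1e^(2t)sin(4t) - K_1e^(2t)cos(4t) - K_2e^(2t)sin(4t) + K_2e^(2t)cos(4t), y(t) = K_1e^(2t)cos(4t) + K_2e^(2t)sin(4t)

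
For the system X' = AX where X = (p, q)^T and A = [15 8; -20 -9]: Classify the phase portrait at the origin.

A = [[15,8],[-20,-9]]; det(A-λI) = λ^2 - 6λ + 25.
λ = 3 ± 4i: positive real part.

unstable spiral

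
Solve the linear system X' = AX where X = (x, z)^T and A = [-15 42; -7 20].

x(t) = 2c_1e^(6t) + 3c_2e^(-t), z(t) = c_1e^(6t) + c_2e^(-t)

Coefficient matrix A = [[-15, 42], [-7, 20]].
Characteristic polynomial det(A - λI) = λ^2 - 5λ - 6 = 0.
Eigenvalues λ = 6, -1.
For λ=6: (A-λI) row 1 is [-21, 42], so an eigenvector is (2, 1).
For λ=-1: (A-λI) row 1 is [-14, 42], so an eigenvector is (3, 1).
General solution: c_1e^(6t)(2,1) + c_2e^(-t)(3,1).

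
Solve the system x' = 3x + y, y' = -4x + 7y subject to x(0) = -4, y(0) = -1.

x(t) = 7te^(5t) - 4e^(5t), y(t) = 14te^(5t) - e^(5t)

Coefficient matrix A = [[3, 1], [-4, 7]].
Characteristic polynomial det(A - λI) = λ^2 - 10λ + 25 = 0.
Single eigenvalue λ = 5 with algebraic multiplicity 2.
Eigenvector v = (-1,-2); generalized eigenvector w with (A-λI)w=v is (1,1).
General solution: e^(5t)[K_1·v + K_2·(t·v + w)].
Applying x(0)=-4, y(0)=-1 gives K_1=-3, K_2=-7.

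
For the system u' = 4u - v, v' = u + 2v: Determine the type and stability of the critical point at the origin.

unstable improper node

A = [[4,-1],[1,2]]; det(A-λI) = λ^2 - 6λ + 9.
repeated λ = 3 with a single eigenvector.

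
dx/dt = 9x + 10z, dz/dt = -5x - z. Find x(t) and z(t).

x(t) = -K_1e^(4t)sin(5t) - K_1e^(4t)cos(5t) - K_2e^(4t)sin(5t) + K_2e^(4t)cos(5t), z(t) = K_1e^(4t)sin(5t) - K_2e^(4t)cos(5t)

Coefficient matrix A = [[9, 10], [-5, -1]].
Characteristic polynomial det(A - λI) = λ^2 - 8λ + 41 = 0.
Eigenvalues λ = 4 ± 5i (complex conjugate pair).
For λ=4+5i: an eigenvector is (-1,0) - i(-1,1) = (-1 + i, 0 - i).
A real fundamental pair from Re and Im of e^((4+5i)t)v: X_1 = e^(4t)(cos(5t)·(-1,0) + sin(5t)·(-1,1)), X_2 = e^(4t)(sin(5t)·(-1,0) - cos(5t)·(-1,1)).
General solution: K_1X_1 + K_2X_2.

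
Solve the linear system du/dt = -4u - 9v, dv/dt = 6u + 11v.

Coefficient matrix A = [[-4, -9], [6, 11]].
Characteristic polynomial det(A - λI) = λ^2 - 7λ + 10 = 0.
Eigenvalues λ = 2, 5.
For λ=2: (A-λI) row 1 is [-6, -9], so an eigenvector is (-3, 2).
For λ=5: (A-λI) row 1 is [-9, -9], so an eigenvector is (-1, 1).
General solution: C_1e^(2t)(-3,2) + C_2e^(5t)(-1,1).

u(t) = -3C_1e^(2t) - C_2e^(5t), v(t) = 2C_1e^(2t) + C_2e^(5t)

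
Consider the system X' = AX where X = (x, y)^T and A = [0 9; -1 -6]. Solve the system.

x(t) = -3c_1e^(-3t) - 3c_2te^(-3t) + 2c_2e^(-3t), y(t) = c_1e^(-3t) + c_2te^(-3t) - c_2e^(-3t)

Coefficient matrix A = [[0, 9], [-1, -6]].
Characteristic polynomial det(A - λI) = λ^2 + 6λ + 9 = 0.
Single eigenvalue λ = -3 with algebraic multiplicity 2.
Eigenvector v = (-3,1); generalized eigenvector w with (A-λI)w=v is (2,-1).
General solution: e^(-3t)[c_1·v + c_2·(t·v + w)].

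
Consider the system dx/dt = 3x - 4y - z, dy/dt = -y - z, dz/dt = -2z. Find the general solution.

Coefficient matrix A = [[3, -4, -1], [0, -1, -1], [0, 0, -2]].
det(A - λI) = 0 gives eigenvalues λ = 3, -1, -2.
For λ=3: eigenvector (1,0,0).
For λ=-1: eigenvector (1,1,0).
For λ=-2: eigenvector (1,1,1).
General solution: c_1e^(3t)(1,0,0) + c_2e^(-t)(1,1,0) + c_3e^(-2t)(1,1,1).

x(t) = c_1e^(3t) + c_2e^(-t) + c_3e^(-2t), y(t) = c_2e^(-t) + c_3e^(-2t), z(t) = c_3e^(-2t)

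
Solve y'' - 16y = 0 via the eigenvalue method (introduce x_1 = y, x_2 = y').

Let x_1 = y, x_2 = y'. Then x_1' = x_2 and x_2' = 16x_1.
A = [[0,1],[16,0]]; det(A-λI) = λ^2 - 16.
Eigenvalues λ = 4, -4 with eigenvectors (1,4), (1,-4).

y(t) = C_1e^(4t) + C_2e^(-4t)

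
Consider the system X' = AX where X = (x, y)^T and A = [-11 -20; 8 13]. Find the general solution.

Coefficient matrix A = [[-11, -20], [8, 13]].
Characteristic polynomial det(A - λI) = λ^2 - 2λ + 17 = 0.
Eigenvalues λ = 1 ± 4i (complex conjugate pair).
For λ=1+4i: an eigenvector is (-2,1) - i(1,-1) = (-2 - i, 1 + i).
A real fundamental pair from Re and Im of e^((1+4i)t)v: X_1 = e^(t)(cos(4t)·(-2,1) + sin(4t)·(1,-1)), X_2 = e^(t)(sin(4t)·(-2,1) - cos(4t)·(1,-1)).
General solution: C_1X_1 + C_2X_2.

x(t) = C_1e^(t)sin(4t) - 2C_1e^(t)cos(4t) - 2C_2e^(t)sin(4t) - C_2e^(t)cos(4t), y(t) = -C_1e^(t)sin(4t) + C_1e^(t)cos(4t) + C_2e^(t)sin(4t) + C_2e^(t)cos(4t)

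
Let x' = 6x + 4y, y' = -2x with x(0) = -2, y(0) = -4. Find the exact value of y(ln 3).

A = [[6,4],[-2,0]]; eigenvalues λ = 2, 4.
Eigenvectors: (-1,1) for λ=2, (-2,1) for λ=4.
From the initial condition, c_1 = -10, c_2 = 6.
y(ln 3) = (-10)(3^2)(1) + (6)(3^4)(1) = 396.

396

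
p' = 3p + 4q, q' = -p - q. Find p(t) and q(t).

Coefficient matrix A = [[3, 4], [-1, -1]].
Characteristic polynomial det(A - λI) = λ^2 - 2λ + 1 = 0.
Single eigenvalue λ = 1 with algebraic multiplicity 2.
Eigenvector v = (2,-1); generalized eigenvector w with (A-λI)w=v is (-3,2).
General solution: e^(t)[C_1·v + C_2·(t·v + w)].

p(t) = 2C_1e^(t) + 2C_2te^(t) - 3C_2e^(t), q(t) = -C_1e^(t) - C_2te^(t) + 2C_2e^(t)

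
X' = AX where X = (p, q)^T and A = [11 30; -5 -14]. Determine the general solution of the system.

p(t) = 3C_1e^(t) - 2C_2e^(-4t), q(t) = -C_1e^(t) + C_2e^(-4t)

Coefficient matrix A = [[11, 30], [-5, -14]].
Characteristic polynomial det(A - λI) = λ^2 + 3λ - 4 = 0.
Eigenvalues λ = 1, -4.
For λ=1: (A-λI) row 1 is [10, 30], so an eigenvector is (3, -1).
For λ=-4: (A-λI) row 1 is [15, 30], so an eigenvector is (-2, 1).
General solution: C_1e^(t)(3,-1) + C_2e^(-4t)(-2,1).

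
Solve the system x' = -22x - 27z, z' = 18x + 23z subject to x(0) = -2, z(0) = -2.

x(t) = 10e^(5t) - 12e^(-4t), z(t) = -10e^(5t) + 8e^(-4t)

Coefficient matrix A = [[-22, -27], [18, 23]].
Characteristic polynomial det(A - λI) = λ^2 - λ - 20 = 0.
Eigenvalues λ = 5, -4.
For λ=5: (A-λI) row 1 is [-27, -27], so an eigenvector is (-1, 1).
For λ=-4: (A-λI) row 1 is [-18, -27], so an eigenvector is (-3, 2).
General solution: K_1e^(5t)(-1,1) + K_2e^(-4t)(-3,2).
Applying x(0)=-2, z(0)=-2 gives K_1=-10, K_2=4.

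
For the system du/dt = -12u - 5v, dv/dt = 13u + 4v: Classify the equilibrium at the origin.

A = [[-12,-5],[13,4]]; det(A-λI) = λ^2 + 8λ + 17.
λ = -4 ± i: negative real part.

stable spiral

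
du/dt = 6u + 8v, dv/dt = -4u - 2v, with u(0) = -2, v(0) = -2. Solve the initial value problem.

Coefficient matrix A = [[6, 8], [-4, -2]].
Characteristic polynomial det(A - λI) = λ^2 - 4λ + 20 = 0.
Eigenvalues λ = 2 ± 4i (complex conjugate pair).
For λ=2+4i: an eigenvector is (-1,0) - i(-1,1) = (-1 + i, 0 - i).
A real fundamental pair from Re and Im of e^((2+4i)t)v: X_1 = e^(2t)(cos(4t)·(-1,0) + sin(4t)·(-1,1)), X_2 = e^(2t)(sin(4t)·(-1,0) - cos(4t)·(-1,1)).
General solution: C_1X_1 + C_2X_2.
Applying u(0)=-2, v(0)=-2 gives C_1=4, C_2=2.

u(t) = -6e^(2t)sin(4t) - 2e^(2t)cos(4t), v(t) = 4e^(2t)sin(4t) - 2e^(2t)cos(4t)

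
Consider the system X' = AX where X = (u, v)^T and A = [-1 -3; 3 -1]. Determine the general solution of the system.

u(t) = c_1e^(-t)sin(3t) - c_2e^(-t)cos(3t), v(t) = -c_1e^(-t)cos(3t) - c_2e^(-t)sin(3t)

Coefficient matrix A = [[-1, -3], [3, -1]].
Characteristic polynomial det(A - λI) = λ^2 + 2λ + 10 = 0.
Eigenvalues λ = -1 ± 3i (complex conjugate pair).
For λ=-1+3i: an eigenvector is (0,-1) - i(1,0) = (0 - i, -1).
A real fundamental pair from Re and Im of e^((-1+3i)t)v: X_1 = e^(-t)(cos(3t)·(0,-1) + sin(3t)·(1,0)), X_2 = e^(-t)(sin(3t)·(0,-1) - cos(3t)·(1,0)).
General solution: c_1X_1 + c_2X_2.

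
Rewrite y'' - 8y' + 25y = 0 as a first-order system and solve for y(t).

Let x_1 = y, x_2 = y'. Then x_1' = x_2 and x_2' = -25x_1 + 8x_2.
A = [[0,1],[-25,8]]; det(A-λI) = λ^2 - 8λ + 25.
Eigenvalues λ = 4 ± 3i.

y(t) = K_1e^(4t)cos(3t) + K_2e^(4t)sin(3t)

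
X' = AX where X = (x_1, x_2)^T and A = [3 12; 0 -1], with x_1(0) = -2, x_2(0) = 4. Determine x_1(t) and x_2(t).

x_1(t) = 10e^(3t) - 12e^(-t), x_2(t) = 4e^(-t)

Coefficient matrix A = [[3, 12], [0, -1]].
Characteristic polynomial det(A - λI) = λ^2 - 2λ - 3 = 0.
Eigenvalues λ = -1, 3.
For λ=-1: (A-λI) row 1 is [4, 12], so an eigenvector is (-3, 1).
For λ=3: (A-λI) row 1 is [0, 12], so an eigenvector is (1, 0).
General solution: c_1e^(-t)(-3,1) + c_2e^(3t)(1,0).
Applying x_1(0)=-2, x_2(0)=4 gives c_1=4, c_2=10.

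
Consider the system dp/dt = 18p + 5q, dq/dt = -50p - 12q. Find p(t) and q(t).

p(t) = -K_1e^(3t)sin(5t) + K_2e^(3t)cos(5t), q(t) = 3K_1e^(3t)sin(5t) - K_1e^(3t)cos(5t) - K_2e^(3t)sin(5t) - 3K_2e^(3t)cos(5t)

Coefficient matrix A = [[18, 5], [-50, -12]].
Characteristic polynomial det(A - λI) = λ^2 - 6λ + 34 = 0.
Eigenvalues λ = 3 ± 5i (complex conjugate pair).
For λ=3+5i: an eigenvector is (0,-1) - i(-1,3) = (0 + i, -1 - 3i).
A real fundamental pair from Re and Im of e^((3+5i)t)v: X_1 = e^(3t)(cos(5t)·(0,-1) + sin(5t)·(-1,3)), X_2 = e^(3t)(sin(5t)·(0,-1) - cos(5t)·(-1,3)).
General solution: K_1X_1 + K_2X_2.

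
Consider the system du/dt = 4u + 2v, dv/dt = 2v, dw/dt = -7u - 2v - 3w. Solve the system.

Coefficient matrix A = [[4, 2, 0], [0, 2, 0], [-7, -2, -3]].
det(A - λI) = 0 gives eigenvalues λ = 4, -3, 2.
For λ=4: eigenvector (1,0,-1).
For λ=-3: eigenvector (0,0,1).
For λ=2: eigenvector (-1,1,1).
General solution: C_1e^(4t)(1,0,-1) + C_2e^(-3t)(0,0,1) + C_3e^(2t)(-1,1,1).

u(t) = C_1e^(4t) - C_3e^(2t), v(t) = C_3e^(2t), w(t) = -C_1e^(4t) + C_2e^(-3t) + C_3e^(2t)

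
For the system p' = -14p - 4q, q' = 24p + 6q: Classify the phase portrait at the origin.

stable node

A = [[-14,-4],[24,6]]; det(A-λI) = λ^2 + 8λ + 12.
λ = -6, -2: both negative.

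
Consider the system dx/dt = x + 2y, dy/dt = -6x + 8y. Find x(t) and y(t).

Coefficient matrix A = [[1, 2], [-6, 8]].
Characteristic polynomial det(A - λI) = λ^2 - 9λ + 20 = 0.
Eigenvalues λ = 4, 5.
For λ=4: (A-λI) row 1 is [-3, 2], so an eigenvector is (-2, -3).
For λ=5: (A-λI) row 1 is [-4, 2], so an eigenvector is (1, 2).
General solution: C_1e^(4t)(-2,-3) + C_2e^(5t)(1,2).

x(t) = -2C_1e^(4t) + C_2e^(5t), y(t) = -3C_1e^(4t) + 2C_2e^(5t)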